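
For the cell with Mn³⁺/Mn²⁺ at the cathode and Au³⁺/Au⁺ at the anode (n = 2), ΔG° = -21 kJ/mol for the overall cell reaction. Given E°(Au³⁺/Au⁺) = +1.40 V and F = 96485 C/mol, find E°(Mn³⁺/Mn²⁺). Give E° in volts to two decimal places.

E°cell = −ΔG°/(nF) = −(-21×10³)/((2)(96485)) = +0.109 V.
Since Mn³⁺/Mn²⁺ is the cathode and Au³⁺/Au⁺ the anode, E°cell = E°(Mn³⁺/Mn²⁺) − E°(Au³⁺/Au⁺).
So E°(Mn³⁺/Mn²⁺) = E°cell + E°(Au³⁺/Au⁺) = +0.109 + (+1.40) = +1.51 V.

+1.51 V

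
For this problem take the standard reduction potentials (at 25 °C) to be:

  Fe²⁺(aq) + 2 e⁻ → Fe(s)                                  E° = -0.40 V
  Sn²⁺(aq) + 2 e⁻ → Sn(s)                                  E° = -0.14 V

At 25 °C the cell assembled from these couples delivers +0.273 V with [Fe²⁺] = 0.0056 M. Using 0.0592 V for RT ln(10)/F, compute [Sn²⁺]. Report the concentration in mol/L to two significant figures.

0.015 M

Sn²⁺/Sn is the cathode, Fe²⁺/Fe the anode: E°cell = +0.26 V, n = 2.
Overall reaction: Sn²⁺(aq) + Fe(s) → Sn(s) + Fe²⁺(aq); Q = [Fe²⁺]^1/[Sn²⁺]^1.
From E = E° − (0.0592/n) log Q: log Q = (E° − E)·n/0.0592 = (+0.26 − (+0.273))·2/0.0592 = -0.4392.
So 1·log[Sn²⁺] = 1·log(0.0056) − log Q = -2.2518 − (-0.4392) = -1.8126; [Sn²⁺] = 10^(-1.8126) ≈ 0.015 M.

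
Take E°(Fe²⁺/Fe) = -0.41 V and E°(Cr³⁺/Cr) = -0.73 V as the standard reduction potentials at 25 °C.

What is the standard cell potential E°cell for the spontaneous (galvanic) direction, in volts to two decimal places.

+0.32 V

The Fe²⁺/Fe couple has the higher reduction potential, so it is the cathode; Cr³⁺/Cr is oxidised at the anode.
E°cell = E°(cathode) − E°(anode) = (-0.41) − (-0.73) = +0.32 V.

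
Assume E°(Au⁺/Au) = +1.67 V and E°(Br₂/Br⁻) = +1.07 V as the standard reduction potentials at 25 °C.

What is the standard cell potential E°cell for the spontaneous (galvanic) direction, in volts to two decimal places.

+0.60 V

The Au⁺/Au couple has the higher reduction potential, so it is the cathode; Br₂/Br⁻ is oxidised at the anode.
E°cell = E°(cathode) − E°(anode) = (+1.67) − (+1.07) = +0.60 V.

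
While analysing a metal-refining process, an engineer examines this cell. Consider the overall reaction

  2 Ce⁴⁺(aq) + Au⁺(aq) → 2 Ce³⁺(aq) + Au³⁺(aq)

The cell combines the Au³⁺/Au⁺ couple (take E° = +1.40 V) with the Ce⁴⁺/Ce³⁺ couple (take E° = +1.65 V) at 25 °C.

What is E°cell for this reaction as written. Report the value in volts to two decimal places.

The Ce⁴⁺/Ce³⁺ couple has the higher reduction potential, so it is the cathode; Au³⁺/Au⁺ is oxidised at the anode.
E°cell = E°(cathode) − E°(anode) = (+1.65) − (+1.40) = +0.25 V.

+0.25 V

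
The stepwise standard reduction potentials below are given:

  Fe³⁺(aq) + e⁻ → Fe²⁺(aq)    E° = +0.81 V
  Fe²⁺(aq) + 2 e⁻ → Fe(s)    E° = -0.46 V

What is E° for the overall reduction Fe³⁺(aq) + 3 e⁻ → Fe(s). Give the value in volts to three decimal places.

-0.037 V

Adding the free-energy changes (−nFE°) of the two steps gives −n₃FE°₃ = −n₁FE°₁ − n₂FE°₂.
E°₃ = (1×+0.81 + 2×-0.46) / 3 = (-0.110) / 3 = -0.037 V.
Simply averaging or adding the two E° values would be wrong; the electron-weighted sum is required.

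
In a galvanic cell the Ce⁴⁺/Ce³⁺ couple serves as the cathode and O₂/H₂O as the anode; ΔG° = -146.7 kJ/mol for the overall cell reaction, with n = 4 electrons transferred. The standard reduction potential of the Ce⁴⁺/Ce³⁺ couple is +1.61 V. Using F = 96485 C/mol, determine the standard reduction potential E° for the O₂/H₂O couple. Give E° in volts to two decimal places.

E°cell = −ΔG°/(nF) = −(-146.7×10³)/((4)(96485)) = +0.380 V.
Since Ce⁴⁺/Ce³⁺ is the cathode and O₂/H₂O the anode, E°cell = E°(Ce⁴⁺/Ce³⁺) − E°(O₂/H₂O).
So E°(O₂/H₂O) = E°(Ce⁴⁺/Ce³⁺) − E°cell = (+1.61) − (+0.380) = +1.23 V.

+1.23 V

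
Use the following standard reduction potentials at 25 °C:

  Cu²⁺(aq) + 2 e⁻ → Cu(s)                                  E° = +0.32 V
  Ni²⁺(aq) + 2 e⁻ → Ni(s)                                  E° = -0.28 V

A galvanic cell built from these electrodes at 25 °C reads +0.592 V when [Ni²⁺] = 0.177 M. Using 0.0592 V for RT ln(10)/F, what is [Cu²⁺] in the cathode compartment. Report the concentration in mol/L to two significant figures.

0.095 M

Cu²⁺/Cu is the cathode, Ni²⁺/Ni the anode: E°cell = +0.60 V, n = 2.
Overall reaction: Cu²⁺(aq) + Ni(s) → Cu(s) + Ni²⁺(aq); Q = [Ni²⁺]^1/[Cu²⁺]^1.
From E = E° − (0.0592/n) log Q: log Q = (E° − E)·n/0.0592 = (+0.60 − (+0.592))·2/0.0592 = 0.2703.
So 1·log[Cu²⁺] = 1·log(0.177) − log Q = -0.7520 − (0.2703) = -1.0223; [Cu²⁺] = 10^(-1.0223) ≈ 0.095 M.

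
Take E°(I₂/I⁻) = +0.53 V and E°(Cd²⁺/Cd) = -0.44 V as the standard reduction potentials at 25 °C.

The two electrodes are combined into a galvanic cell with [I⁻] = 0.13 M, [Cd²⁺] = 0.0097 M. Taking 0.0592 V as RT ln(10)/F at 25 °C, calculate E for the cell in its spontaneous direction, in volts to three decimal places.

+1.082 V

I₂/I⁻ is the cathode (higher E°), Cd²⁺/Cd the anode: E°cell = +0.53 − (-0.44) = +0.97 V, n = 2.
Overall: I₂(s) + Cd(s) → 2 I⁻(aq) + Cd²⁺(aq)
Q = [I⁻]^2·[Cd²⁺]; log Q = -3.785.
E = E° − (0.0592/n) log Q = +0.97 − (0.0592/2)(-3.785) = +1.082 V.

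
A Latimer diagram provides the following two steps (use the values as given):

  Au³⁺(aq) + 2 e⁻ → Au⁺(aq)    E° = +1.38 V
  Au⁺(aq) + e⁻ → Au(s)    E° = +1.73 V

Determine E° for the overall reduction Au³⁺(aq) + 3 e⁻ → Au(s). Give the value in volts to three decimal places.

+1.497 V

Adding the free-energy changes (−nFE°) of the two steps gives −n₃FE°₃ = −n₁FE°₁ − n₂FE°₂.
E°₃ = (2×+1.38 + 1×+1.73) / 3 = (+4.490) / 3 = +1.497 V.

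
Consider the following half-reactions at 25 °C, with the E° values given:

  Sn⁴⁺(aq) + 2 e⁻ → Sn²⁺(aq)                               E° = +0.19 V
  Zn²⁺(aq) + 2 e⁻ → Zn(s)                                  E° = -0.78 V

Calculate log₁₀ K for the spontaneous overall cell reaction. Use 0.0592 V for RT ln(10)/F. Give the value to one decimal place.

Cathode: Sn⁴⁺/Sn²⁺; anode: Zn²⁺/Zn. E°cell = +0.97 V, n = 2.
log K = nE°cell / 0.0592 = (2)(+0.97) / 0.0592 = 32.8.

32.8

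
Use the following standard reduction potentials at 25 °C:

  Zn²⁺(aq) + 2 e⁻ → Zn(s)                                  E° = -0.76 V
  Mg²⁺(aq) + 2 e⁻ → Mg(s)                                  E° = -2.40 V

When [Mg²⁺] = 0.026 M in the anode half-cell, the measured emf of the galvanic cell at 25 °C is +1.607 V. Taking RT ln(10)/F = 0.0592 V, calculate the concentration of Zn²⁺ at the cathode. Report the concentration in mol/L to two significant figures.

0.0020 M

Zn²⁺/Zn is the cathode, Mg²⁺/Mg the anode: E°cell = +1.64 V, n = 2.
Overall reaction: Zn²⁺(aq) + Mg(s) → Zn(s) + Mg²⁺(aq); Q = [Mg²⁺]^1/[Zn²⁺]^1.
From E = E° − (0.0592/n) log Q: log Q = (E° − E)·n/0.0592 = (+1.64 − (+1.607))·2/0.0592 = 1.1149.
So 1·log[Zn²⁺] = 1·log(0.026) − log Q = -1.5850 − (1.1149) = -2.6999; [Zn²⁺] = 10^(-2.6999) ≈ 0.0020 M.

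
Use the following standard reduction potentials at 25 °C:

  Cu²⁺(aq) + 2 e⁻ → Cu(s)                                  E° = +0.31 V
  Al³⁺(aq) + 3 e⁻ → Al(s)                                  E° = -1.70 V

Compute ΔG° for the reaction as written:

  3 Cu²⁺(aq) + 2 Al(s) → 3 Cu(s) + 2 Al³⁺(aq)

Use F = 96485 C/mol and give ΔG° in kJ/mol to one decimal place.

As written, Cu²⁺/Cu is reduced (cathode) and Al³⁺/Al is oxidised (anode), so E°cell = (+0.31) − (-1.70) = +2.01 V.
Balancing electrons gives n = 6.
ΔG° = −nFE° = −(6)(96485)(+2.01) = -1,163,609 J = -1163.6 kJ/mol.

-1163.6 kJ/mol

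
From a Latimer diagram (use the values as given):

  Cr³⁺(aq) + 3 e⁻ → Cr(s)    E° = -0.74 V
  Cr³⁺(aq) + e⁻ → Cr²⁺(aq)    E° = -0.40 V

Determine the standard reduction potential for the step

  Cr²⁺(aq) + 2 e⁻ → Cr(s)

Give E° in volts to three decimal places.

-0.910 V

Sequential free energies add, so n₃E°₃ = n₁E°₁ + n₂E°₂.
With n₃ = 3, and the known step contributing 1×(-0.40) V, the unknown satisfies 2·E° = 3×(-0.74) − 1×(-0.40) = -1.820.
E° = -1.820 / 2 = -0.910 V.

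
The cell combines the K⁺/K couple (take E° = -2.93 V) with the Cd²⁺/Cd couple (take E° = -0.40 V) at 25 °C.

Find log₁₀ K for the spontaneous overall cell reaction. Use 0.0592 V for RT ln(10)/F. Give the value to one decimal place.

85.5

Cathode: Cd²⁺/Cd; anode: K⁺/K. E°cell = +2.53 V, n = 2.
log K = nE°cell / 0.0592 = (2)(+2.53) / 0.0592 = 85.5.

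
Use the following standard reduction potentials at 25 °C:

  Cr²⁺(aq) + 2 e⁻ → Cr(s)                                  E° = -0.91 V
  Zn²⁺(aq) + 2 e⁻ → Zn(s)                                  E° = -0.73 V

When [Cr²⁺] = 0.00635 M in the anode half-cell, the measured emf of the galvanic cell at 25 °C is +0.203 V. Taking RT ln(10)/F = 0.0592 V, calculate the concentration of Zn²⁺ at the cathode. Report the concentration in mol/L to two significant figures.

0.038 M

Zn²⁺/Zn is the cathode, Cr²⁺/Cr the anode: E°cell = +0.18 V, n = 2.
Overall reaction: Zn²⁺(aq) + Cr(s) → Zn(s) + Cr²⁺(aq); Q = [Cr²⁺]^1/[Zn²⁺]^1.
From E = E° − (0.0592/n) log Q: log Q = (E° − E)·n/0.0592 = (+0.18 − (+0.203))·2/0.0592 = -0.7770.
So 1·log[Zn²⁺] = 1·log(0.00635) − log Q = -2.1972 − (-0.7770) = -1.4202; [Zn²⁺] = 10^(-1.4202) ≈ 0.038 M.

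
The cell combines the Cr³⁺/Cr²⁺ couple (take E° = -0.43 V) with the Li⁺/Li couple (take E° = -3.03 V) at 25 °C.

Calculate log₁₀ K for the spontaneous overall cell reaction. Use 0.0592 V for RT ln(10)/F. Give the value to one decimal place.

Cathode: Cr³⁺/Cr²⁺; anode: Li⁺/Li. E°cell = +2.60 V, n = 1.
log K = nE°cell / 0.0592 = (1)(+2.60) / 0.0592 = 43.9.

43.9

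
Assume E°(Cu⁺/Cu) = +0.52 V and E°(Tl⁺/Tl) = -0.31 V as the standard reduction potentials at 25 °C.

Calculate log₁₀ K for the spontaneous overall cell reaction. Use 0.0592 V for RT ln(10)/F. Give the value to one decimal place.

14.0

Cathode: Cu⁺/Cu; anode: Tl⁺/Tl. E°cell = +0.83 V, n = 1.
log K = nE°cell / 0.0592 = (1)(+0.83) / 0.0592 = 14.0.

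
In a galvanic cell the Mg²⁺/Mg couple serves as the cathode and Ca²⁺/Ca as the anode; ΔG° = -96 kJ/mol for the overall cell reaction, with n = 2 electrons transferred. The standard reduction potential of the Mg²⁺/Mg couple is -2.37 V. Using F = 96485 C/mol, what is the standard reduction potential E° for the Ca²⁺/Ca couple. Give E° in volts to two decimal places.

-2.87 V

E°cell = −ΔG°/(nF) = −(-96×10³)/((2)(96485)) = +0.497 V.
Since Mg²⁺/Mg is the cathode and Ca²⁺/Ca the anode, E°cell = E°(Mg²⁺/Mg) − E°(Ca²⁺/Ca).
So E°(Ca²⁺/Ca) = E°(Mg²⁺/Mg) − E°cell = (-2.37) − (+0.497) = -2.87 V.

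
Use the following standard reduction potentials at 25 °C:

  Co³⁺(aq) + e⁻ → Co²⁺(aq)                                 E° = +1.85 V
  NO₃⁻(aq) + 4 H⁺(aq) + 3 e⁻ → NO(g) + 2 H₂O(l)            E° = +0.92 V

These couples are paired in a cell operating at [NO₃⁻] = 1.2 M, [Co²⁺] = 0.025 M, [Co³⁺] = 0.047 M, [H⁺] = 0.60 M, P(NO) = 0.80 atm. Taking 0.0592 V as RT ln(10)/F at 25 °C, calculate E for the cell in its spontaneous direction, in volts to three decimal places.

+0.960 V

Co³⁺/Co²⁺ is the cathode (higher E°), NO₃⁻/NO the anode: E°cell = +1.85 − (+0.92) = +0.93 V, n = 3.
Overall: 3 Co³⁺(aq) + NO(g) + 2 H₂O(l) → 3 Co²⁺(aq) + NO₃⁻(aq) + 4 H⁺(aq)
Q = [Co²⁺]^3·[NO₃⁻]·[H⁺]^4 / ([Co³⁺]^3·P(NO)); log Q = -1.534.
E = E° − (0.0592/n) log Q = +0.93 − (0.0592/3)(-1.534) = +0.960 V.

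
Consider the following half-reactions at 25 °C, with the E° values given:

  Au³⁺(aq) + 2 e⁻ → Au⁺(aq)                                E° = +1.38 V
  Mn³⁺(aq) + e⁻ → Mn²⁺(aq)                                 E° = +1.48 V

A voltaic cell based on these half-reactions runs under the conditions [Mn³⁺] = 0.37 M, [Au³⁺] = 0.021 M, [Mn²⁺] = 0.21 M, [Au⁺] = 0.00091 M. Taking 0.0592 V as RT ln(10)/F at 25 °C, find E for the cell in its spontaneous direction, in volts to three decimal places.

Mn³⁺/Mn²⁺ is the cathode (higher E°), Au³⁺/Au⁺ the anode: E°cell = +1.48 − (+1.38) = +0.10 V, n = 2.
Overall: 2 Mn³⁺(aq) + Au⁺(aq) → 2 Mn²⁺(aq) + Au³⁺(aq)
Q = [Mn²⁺]^2·[Au³⁺] / ([Mn³⁺]^2·[Au⁺]); log Q = 0.871.
E = E° − (0.0592/n) log Q = +0.10 − (0.0592/2)(0.871) = +0.074 V.

+0.074 V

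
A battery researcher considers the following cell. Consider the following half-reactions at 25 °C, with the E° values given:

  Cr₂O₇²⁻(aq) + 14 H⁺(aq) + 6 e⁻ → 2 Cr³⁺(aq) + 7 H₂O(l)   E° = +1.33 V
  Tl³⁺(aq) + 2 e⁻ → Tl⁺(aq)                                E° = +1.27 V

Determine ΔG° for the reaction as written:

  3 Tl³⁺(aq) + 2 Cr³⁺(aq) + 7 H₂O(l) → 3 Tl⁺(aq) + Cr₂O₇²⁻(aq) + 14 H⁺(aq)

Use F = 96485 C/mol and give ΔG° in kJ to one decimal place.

+34.7 kJ

As written, Tl³⁺/Tl⁺ is reduced (cathode) and Cr₂O₇²⁻/Cr³⁺ is oxidised (anode), so E°cell = (+1.27) − (+1.33) = -0.06 V.
Balancing electrons gives n = 6.
ΔG° = −nFE° = −(6)(96485)(-0.06) = 34,735 J = +34.7 kJ.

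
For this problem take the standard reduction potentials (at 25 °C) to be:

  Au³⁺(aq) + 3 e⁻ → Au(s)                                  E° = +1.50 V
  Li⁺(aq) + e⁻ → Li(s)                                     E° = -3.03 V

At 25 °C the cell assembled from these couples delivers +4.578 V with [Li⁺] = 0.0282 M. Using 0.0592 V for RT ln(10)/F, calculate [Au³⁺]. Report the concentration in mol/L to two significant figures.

Au³⁺/Au is the cathode, Li⁺/Li the anode: E°cell = +4.53 V, n = 3.
Overall reaction: Au³⁺(aq) + 3 Li(s) → Au(s) + 3 Li⁺(aq); Q = [Li⁺]^3/[Au³⁺]^1.
From E = E° − (0.0592/n) log Q: log Q = (E° − E)·n/0.0592 = (+4.53 − (+4.578))·3/0.0592 = -2.4324.
So 1·log[Au³⁺] = 3·log(0.0282) − log Q = -4.6493 − (-2.4324) = -2.2169; [Au³⁺] = 10^(-2.2169) ≈ 0.0061 M.

0.0061 M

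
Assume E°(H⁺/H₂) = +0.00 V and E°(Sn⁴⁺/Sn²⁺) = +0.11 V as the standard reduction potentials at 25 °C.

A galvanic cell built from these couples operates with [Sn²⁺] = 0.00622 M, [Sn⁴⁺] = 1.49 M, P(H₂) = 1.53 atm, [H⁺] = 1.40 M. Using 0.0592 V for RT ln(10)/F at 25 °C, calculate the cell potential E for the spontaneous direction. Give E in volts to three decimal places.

+0.177 V

Sn⁴⁺/Sn²⁺ is the cathode (higher E°), H⁺/H₂ the anode: E°cell = +0.11 − (+0.00) = +0.11 V, n = 2.
Overall: Sn⁴⁺(aq) + H₂(g) → Sn²⁺(aq) + 2 H⁺(aq)
Q = [Sn²⁺]·[H⁺]^2 / ([Sn⁴⁺]·P(H₂)); log Q = -2.272.
E = E° − (0.0592/n) log Q = +0.11 − (0.0592/2)(-2.272) = +0.177 V.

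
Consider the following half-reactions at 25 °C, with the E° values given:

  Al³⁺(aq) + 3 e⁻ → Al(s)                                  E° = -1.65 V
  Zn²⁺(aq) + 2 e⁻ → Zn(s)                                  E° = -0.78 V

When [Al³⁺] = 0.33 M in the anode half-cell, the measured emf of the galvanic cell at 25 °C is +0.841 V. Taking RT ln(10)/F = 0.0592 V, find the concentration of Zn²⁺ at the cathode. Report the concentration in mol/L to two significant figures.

Zn²⁺/Zn is the cathode, Al³⁺/Al the anode: E°cell = +0.87 V, n = 6.
Overall reaction: 3 Zn²⁺(aq) + 2 Al(s) → 3 Zn(s) + 2 Al³⁺(aq); Q = [Al³⁺]^2/[Zn²⁺]^3.
From E = E° − (0.0592/n) log Q: log Q = (E° − E)·n/0.0592 = (+0.87 − (+0.841))·6/0.0592 = 2.9392.
So 3·log[Zn²⁺] = 2·log(0.33) − log Q = -0.9630 − (2.9392) = -3.9022; log[Zn²⁺] = -3.9022 / 3 = -1.3007; [Zn²⁺] = 10^(-1.3007) ≈ 0.050 M.

0.050 M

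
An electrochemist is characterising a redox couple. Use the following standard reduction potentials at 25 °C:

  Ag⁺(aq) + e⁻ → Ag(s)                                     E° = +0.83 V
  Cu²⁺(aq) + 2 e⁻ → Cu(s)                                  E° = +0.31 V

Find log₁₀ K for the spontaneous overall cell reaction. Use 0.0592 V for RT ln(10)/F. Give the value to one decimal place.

17.6

Cathode: Ag⁺/Ag; anode: Cu²⁺/Cu. E°cell = +0.52 V, n = 2.
log K = nE°cell / 0.0592 = (2)(+0.52) / 0.0592 = 17.6.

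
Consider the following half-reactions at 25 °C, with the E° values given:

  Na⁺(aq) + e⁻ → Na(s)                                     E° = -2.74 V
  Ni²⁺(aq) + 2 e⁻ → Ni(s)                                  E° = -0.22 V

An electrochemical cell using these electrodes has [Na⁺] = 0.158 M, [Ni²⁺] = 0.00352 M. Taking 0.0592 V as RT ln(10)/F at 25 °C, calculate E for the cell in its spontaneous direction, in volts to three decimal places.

Ni²⁺/Ni is the cathode (higher E°), Na⁺/Na the anode: E°cell = -0.22 − (-2.74) = +2.52 V, n = 2.
Overall: Ni²⁺(aq) + 2 Na(s) → Ni(s) + 2 Na⁺(aq)
Q = [Na⁺]^2 / ([Ni²⁺]); log Q = 0.851.
E = E° − (0.0592/n) log Q = +2.52 − (0.0592/2)(0.851) = +2.495 V.

+2.495 V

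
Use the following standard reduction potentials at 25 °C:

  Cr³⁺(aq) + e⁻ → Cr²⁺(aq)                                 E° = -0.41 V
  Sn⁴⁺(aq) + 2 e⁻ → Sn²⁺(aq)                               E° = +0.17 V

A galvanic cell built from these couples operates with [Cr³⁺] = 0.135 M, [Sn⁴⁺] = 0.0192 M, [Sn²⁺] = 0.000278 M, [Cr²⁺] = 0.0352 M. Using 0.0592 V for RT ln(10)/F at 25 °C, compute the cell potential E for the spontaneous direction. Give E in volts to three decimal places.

+0.600 V

Sn⁴⁺/Sn²⁺ is the cathode (higher E°), Cr³⁺/Cr²⁺ the anode: E°cell = +0.17 − (-0.41) = +0.58 V, n = 2.
Overall: Sn⁴⁺(aq) + 2 Cr²⁺(aq) → Sn²⁺(aq) + 2 Cr³⁺(aq)
Q = [Sn²⁺]·[Cr³⁺]^2 / ([Sn⁴⁺]·[Cr²⁺]^2); log Q = -0.672.
E = E° − (0.0592/n) log Q = +0.58 − (0.0592/2)(-0.672) = +0.600 V.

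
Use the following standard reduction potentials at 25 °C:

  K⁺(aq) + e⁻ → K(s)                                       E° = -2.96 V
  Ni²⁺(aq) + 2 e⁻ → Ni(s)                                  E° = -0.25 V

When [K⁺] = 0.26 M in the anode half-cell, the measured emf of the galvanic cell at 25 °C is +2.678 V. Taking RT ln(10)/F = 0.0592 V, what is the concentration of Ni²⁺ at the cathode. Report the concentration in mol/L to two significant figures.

0.0056 M

Ni²⁺/Ni is the cathode, K⁺/K the anode: E°cell = +2.71 V, n = 2.
Overall reaction: Ni²⁺(aq) + 2 K(s) → Ni(s) + 2 K⁺(aq); Q = [K⁺]^2/[Ni²⁺]^1.
From E = E° − (0.0592/n) log Q: log Q = (E° − E)·n/0.0592 = (+2.71 − (+2.678))·2/0.0592 = 1.0811.
So 1·log[Ni²⁺] = 2·log(0.26) − log Q = -1.1701 − (1.0811) = -2.2512; [Ni²⁺] = 10^(-2.2512) ≈ 0.0056 M.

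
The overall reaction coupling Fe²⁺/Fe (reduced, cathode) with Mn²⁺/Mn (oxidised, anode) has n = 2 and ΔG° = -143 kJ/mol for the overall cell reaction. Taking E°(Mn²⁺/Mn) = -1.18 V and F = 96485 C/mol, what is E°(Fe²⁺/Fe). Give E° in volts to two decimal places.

E°cell = −ΔG°/(nF) = −(-143×10³)/((2)(96485)) = +0.741 V.
Since Fe²⁺/Fe is the cathode and Mn²⁺/Mn the anode, E°cell = E°(Fe²⁺/Fe) − E°(Mn²⁺/Mn).
So E°(Fe²⁺/Fe) = E°cell + E°(Mn²⁺/Mn) = +0.741 + (-1.18) = -0.44 V.

-0.44 V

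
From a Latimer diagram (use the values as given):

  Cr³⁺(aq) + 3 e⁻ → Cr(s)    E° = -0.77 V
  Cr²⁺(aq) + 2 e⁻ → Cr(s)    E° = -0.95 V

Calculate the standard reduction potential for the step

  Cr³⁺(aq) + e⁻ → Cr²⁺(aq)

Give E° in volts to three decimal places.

Sequential free energies add, so n₃E°₃ = n₁E°₁ + n₂E°₂.
With n₃ = 3, and the known step contributing 2×(-0.95) V, the unknown satisfies 1·E° = 3×(-0.77) − 2×(-0.95) = -0.410.
E° = -0.410 / 1 = -0.410 V.

-0.410 V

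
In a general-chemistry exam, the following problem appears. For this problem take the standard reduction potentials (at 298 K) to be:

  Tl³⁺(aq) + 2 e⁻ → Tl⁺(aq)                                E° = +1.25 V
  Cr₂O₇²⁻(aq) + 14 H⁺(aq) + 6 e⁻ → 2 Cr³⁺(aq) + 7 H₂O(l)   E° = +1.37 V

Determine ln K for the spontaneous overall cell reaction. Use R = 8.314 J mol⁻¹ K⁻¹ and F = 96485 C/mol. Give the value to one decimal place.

Cathode: Cr₂O₇²⁻/Cr³⁺; anode: Tl³⁺/Tl⁺. E°cell = (+1.37) − (+1.25) = +0.12 V, with n = 6.
ΔG° = −nFE° = −RT ln K, so ln K = nFE°/(RT) = (6)(96485)(+0.12) / ((8.314)(298)) = 28.039.

28.0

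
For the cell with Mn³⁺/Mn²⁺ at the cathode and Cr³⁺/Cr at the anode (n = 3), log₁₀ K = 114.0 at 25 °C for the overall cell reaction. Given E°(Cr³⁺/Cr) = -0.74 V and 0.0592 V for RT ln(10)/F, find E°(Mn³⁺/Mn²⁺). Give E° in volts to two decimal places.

E°cell = (0.0592/n)·log K = (0.0592/3)(114.0) = +2.250 V.
Since Mn³⁺/Mn²⁺ is the cathode and Cr³⁺/Cr the anode, E°cell = E°(Mn³⁺/Mn²⁺) − E°(Cr³⁺/Cr).
So E°(Mn³⁺/Mn²⁺) = E°cell + E°(Cr³⁺/Cr) = +2.250 + (-0.74) = +1.51 V.

+1.51 V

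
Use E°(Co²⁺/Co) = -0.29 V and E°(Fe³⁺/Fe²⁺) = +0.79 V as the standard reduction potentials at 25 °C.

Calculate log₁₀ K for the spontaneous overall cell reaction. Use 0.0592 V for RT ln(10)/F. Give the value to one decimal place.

Cathode: Fe³⁺/Fe²⁺; anode: Co²⁺/Co. E°cell = +1.08 V, n = 2.
log K = nE°cell / 0.0592 = (2)(+1.08) / 0.0592 = 36.5.

36.5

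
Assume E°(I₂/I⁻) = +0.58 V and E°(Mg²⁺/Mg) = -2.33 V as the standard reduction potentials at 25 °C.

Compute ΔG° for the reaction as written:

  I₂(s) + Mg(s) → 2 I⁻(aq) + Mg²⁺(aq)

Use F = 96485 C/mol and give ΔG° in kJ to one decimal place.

As written, I₂/I⁻ is reduced (cathode) and Mg²⁺/Mg is oxidised (anode), so E°cell = (+0.58) − (-2.33) = +2.91 V.
Balancing electrons gives n = 2.
ΔG° = −nFE° = −(2)(96485)(+2.91) = -561,543 J = -561.5 kJ.

-561.5 kJ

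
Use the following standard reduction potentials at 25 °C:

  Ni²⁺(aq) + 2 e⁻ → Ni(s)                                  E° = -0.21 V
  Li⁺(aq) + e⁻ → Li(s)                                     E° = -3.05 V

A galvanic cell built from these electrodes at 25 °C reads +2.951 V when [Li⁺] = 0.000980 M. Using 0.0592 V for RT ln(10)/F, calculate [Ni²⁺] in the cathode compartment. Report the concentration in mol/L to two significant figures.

Ni²⁺/Ni is the cathode, Li⁺/Li the anode: E°cell = +2.84 V, n = 2.
Overall reaction: Ni²⁺(aq) + 2 Li(s) → Ni(s) + 2 Li⁺(aq); Q = [Li⁺]^2/[Ni²⁺]^1.
From E = E° − (0.0592/n) log Q: log Q = (E° − E)·n/0.0592 = (+2.84 − (+2.951))·2/0.0592 = -3.7500.
So 1·log[Ni²⁺] = 2·log(0.00098) − log Q = -6.0175 − (-3.7500) = -2.2675; [Ni²⁺] = 10^(-2.2675) ≈ 0.0054 M.

0.0054 M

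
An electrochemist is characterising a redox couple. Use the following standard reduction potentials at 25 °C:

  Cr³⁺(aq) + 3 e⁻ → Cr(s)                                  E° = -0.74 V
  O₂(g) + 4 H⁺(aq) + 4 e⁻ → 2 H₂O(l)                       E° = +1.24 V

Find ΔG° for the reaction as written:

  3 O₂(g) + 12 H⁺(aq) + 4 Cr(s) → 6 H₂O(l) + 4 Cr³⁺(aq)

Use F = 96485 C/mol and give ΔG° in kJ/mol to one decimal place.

As written, O₂/H₂O is reduced (cathode) and Cr³⁺/Cr is oxidised (anode), so E°cell = (+1.24) − (-0.74) = +1.98 V.
Balancing electrons gives n = 12.
ΔG° = −nFE° = −(12)(96485)(+1.98) = -2,292,484 J = -2292.5 kJ/mol.

-2292.5 kJ/mol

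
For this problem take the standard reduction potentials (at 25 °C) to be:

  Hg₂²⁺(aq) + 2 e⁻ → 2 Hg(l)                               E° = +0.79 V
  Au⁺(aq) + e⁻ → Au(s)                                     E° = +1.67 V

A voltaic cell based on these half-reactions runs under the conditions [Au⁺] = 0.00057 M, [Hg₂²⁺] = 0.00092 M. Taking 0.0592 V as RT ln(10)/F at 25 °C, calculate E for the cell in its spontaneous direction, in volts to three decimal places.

+0.778 V

Au⁺/Au is the cathode (higher E°), Hg₂²⁺/Hg the anode: E°cell = +1.67 − (+0.79) = +0.88 V, n = 2.
Overall: 2 Au⁺(aq) + 2 Hg(l) → 2 Au(s) + Hg₂²⁺(aq)
Q = [Hg₂²⁺] / ([Au⁺]^2); log Q = 3.452.
E = E° − (0.0592/n) log Q = +0.88 − (0.0592/2)(3.452) = +0.778 V.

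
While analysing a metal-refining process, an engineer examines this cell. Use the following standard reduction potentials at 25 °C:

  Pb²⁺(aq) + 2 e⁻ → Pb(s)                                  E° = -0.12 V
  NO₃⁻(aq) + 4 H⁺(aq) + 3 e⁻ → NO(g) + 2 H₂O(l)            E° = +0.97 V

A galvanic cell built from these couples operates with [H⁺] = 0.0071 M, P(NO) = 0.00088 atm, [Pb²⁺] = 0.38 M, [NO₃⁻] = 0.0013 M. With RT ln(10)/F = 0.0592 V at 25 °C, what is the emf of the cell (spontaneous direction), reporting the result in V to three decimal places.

+0.936 V

NO₃⁻/NO is the cathode (higher E°), Pb²⁺/Pb the anode: E°cell = +0.97 − (-0.12) = +1.09 V, n = 6.
Overall: 2 NO₃⁻(aq) + 8 H⁺(aq) + 3 Pb(s) → 2 NO(g) + 4 H₂O(l) + 3 Pb²⁺(aq)
Q = P(NO)^2·[Pb²⁺]^3 / ([NO₃⁻]^2·[H⁺]^8); log Q = 15.590.
E = E° − (0.0592/n) log Q = +1.09 − (0.0592/6)(15.590) = +0.936 V.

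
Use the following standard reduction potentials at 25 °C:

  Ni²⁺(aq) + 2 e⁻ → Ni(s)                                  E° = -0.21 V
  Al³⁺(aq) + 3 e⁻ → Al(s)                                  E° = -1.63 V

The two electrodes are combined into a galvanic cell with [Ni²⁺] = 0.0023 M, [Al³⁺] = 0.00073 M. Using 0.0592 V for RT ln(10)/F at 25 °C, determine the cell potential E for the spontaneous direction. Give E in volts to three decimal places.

Ni²⁺/Ni is the cathode (higher E°), Al³⁺/Al the anode: E°cell = -0.21 − (-1.63) = +1.42 V, n = 6.
Overall: 3 Ni²⁺(aq) + 2 Al(s) → 3 Ni(s) + 2 Al³⁺(aq)
Q = [Al³⁺]^2 / ([Ni²⁺]^3); log Q = 1.641.
E = E° − (0.0592/n) log Q = +1.42 − (0.0592/6)(1.641) = +1.404 V.

+1.404 V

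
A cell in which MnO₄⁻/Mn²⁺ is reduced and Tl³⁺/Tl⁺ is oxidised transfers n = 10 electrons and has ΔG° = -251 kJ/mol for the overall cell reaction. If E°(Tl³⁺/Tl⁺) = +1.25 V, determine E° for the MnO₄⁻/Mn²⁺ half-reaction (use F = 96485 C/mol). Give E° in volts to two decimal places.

+1.51 V

E°cell = −ΔG°/(nF) = −(-251×10³)/((10)(96485)) = +0.260 V.
Since MnO₄⁻/Mn²⁺ is the cathode and Tl³⁺/Tl⁺ the anode, E°cell = E°(MnO₄⁻/Mn²⁺) − E°(Tl³⁺/Tl⁺).
So E°(MnO₄⁻/Mn²⁺) = E°cell + E°(Tl³⁺/Tl⁺) = +0.260 + (+1.25) = +1.51 V.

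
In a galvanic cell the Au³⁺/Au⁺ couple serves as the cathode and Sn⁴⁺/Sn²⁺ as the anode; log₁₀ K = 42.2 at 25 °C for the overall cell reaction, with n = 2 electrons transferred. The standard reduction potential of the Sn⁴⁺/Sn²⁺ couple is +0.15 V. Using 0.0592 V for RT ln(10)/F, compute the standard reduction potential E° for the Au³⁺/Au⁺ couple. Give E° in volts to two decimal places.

+1.40 V

E°cell = (0.0592/n)·log K = (0.0592/2)(42.2) = +1.249 V.
Since Au³⁺/Au⁺ is the cathode and Sn⁴⁺/Sn²⁺ the anode, E°cell = E°(Au³⁺/Au⁺) − E°(Sn⁴⁺/Sn²⁺).
So E°(Au³⁺/Au⁺) = E°cell + E°(Sn⁴⁺/Sn²⁺) = +1.249 + (+0.15) = +1.40 V.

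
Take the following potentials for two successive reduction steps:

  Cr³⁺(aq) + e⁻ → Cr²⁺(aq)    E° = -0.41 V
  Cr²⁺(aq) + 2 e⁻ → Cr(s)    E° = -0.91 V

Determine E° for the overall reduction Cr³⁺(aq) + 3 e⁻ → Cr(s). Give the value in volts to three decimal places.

Standard free energies of sequential steps add: ΔG°₃ = ΔG°₁ + ΔG°₂, so n₃E°₃ = n₁E°₁ + n₂E°₂.
E°₃ = (1×-0.41 + 2×-0.91) / 3 = (-2.230) / 3 = -0.743 V.

-0.743 V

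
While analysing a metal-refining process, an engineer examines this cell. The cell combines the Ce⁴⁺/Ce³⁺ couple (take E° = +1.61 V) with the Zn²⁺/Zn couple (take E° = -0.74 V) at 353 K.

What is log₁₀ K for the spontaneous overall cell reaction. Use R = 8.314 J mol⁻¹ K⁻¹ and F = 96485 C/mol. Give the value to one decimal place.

67.1

Cathode: Ce⁴⁺/Ce³⁺; anode: Zn²⁺/Zn. E°cell = (+1.61) − (-0.74) = +2.35 V, with n = 2.
ΔG° = −nFE° = −RT ln K, so ln K = nFE°/(RT) = (2)(96485)(+2.35) / ((8.314)(353)) = 154.516.
log₁₀ K = 154.516 / ln 10 = 67.1.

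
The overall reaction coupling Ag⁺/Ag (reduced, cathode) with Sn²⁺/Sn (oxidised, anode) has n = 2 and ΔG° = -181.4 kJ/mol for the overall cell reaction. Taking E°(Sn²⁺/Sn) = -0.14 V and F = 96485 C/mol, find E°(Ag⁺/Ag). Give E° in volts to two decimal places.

+0.80 V

E°cell = −ΔG°/(nF) = −(-181.4×10³)/((2)(96485)) = +0.940 V.
Since Ag⁺/Ag is the cathode and Sn²⁺/Sn the anode, E°cell = E°(Ag⁺/Ag) − E°(Sn²⁺/Sn).
So E°(Ag⁺/Ag) = E°cell + E°(Sn²⁺/Sn) = +0.940 + (-0.14) = +0.80 V.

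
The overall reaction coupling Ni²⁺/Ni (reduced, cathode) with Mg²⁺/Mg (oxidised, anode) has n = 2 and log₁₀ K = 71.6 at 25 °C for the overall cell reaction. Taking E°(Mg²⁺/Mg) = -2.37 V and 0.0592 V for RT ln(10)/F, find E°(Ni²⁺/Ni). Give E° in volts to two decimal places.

E°cell = (0.0592/n)·log K = (0.0592/2)(71.6) = +2.119 V.
Since Ni²⁺/Ni is the cathode and Mg²⁺/Mg the anode, E°cell = E°(Ni²⁺/Ni) − E°(Mg²⁺/Mg).
So E°(Ni²⁺/Ni) = E°cell + E°(Mg²⁺/Mg) = +2.119 + (-2.37) = -0.25 V.

-0.25 V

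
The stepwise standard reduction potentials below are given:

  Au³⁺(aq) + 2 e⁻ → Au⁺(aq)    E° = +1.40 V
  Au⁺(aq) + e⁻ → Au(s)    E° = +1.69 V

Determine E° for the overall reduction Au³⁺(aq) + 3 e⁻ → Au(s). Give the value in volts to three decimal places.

Since ΔG° = −nFE° is additive over sequential reductions, n₃E°₃ = n₁E°₁ + n₂E°₂.
E°₃ = (2×+1.40 + 1×+1.69) / 3 = (+4.490) / 3 = +1.497 V.

+1.497 V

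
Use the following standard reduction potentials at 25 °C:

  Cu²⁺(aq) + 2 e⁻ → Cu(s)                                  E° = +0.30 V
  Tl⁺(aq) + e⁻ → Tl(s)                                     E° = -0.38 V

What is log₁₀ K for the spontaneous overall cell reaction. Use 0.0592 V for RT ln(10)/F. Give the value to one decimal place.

23.0

Cathode: Cu²⁺/Cu; anode: Tl⁺/Tl. E°cell = +0.68 V, n = 2.
log K = nE°cell / 0.0592 = (2)(+0.68) / 0.0592 = 23.0.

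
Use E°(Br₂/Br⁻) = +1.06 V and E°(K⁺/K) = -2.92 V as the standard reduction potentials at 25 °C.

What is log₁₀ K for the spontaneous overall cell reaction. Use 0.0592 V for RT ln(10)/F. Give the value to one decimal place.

134.5

Cathode: Br₂/Br⁻; anode: K⁺/K. E°cell = +3.98 V, n = 2.
log K = nE°cell / 0.0592 = (2)(+3.98) / 0.0592 = 134.5.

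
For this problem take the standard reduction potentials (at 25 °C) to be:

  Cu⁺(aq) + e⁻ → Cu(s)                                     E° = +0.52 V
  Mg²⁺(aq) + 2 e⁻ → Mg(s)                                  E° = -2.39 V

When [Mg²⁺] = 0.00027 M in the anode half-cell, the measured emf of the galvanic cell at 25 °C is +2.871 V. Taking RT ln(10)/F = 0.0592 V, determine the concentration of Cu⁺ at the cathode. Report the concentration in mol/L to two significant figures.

Cu⁺/Cu is the cathode, Mg²⁺/Mg the anode: E°cell = +2.91 V, n = 2.
Overall reaction: 2 Cu⁺(aq) + Mg(s) → 2 Cu(s) + Mg²⁺(aq); Q = [Mg²⁺]^1/[Cu⁺]^2.
From E = E° − (0.0592/n) log Q: log Q = (E° − E)·n/0.0592 = (+2.91 − (+2.871))·2/0.0592 = 1.3176.
So 2·log[Cu⁺] = 1·log(0.00027) − log Q = -3.5686 − (1.3176) = -4.8862; log[Cu⁺] = -4.8862 / 2 = -2.4431; [Cu⁺] = 10^(-2.4431) ≈ 0.0036 M.

0.0036 M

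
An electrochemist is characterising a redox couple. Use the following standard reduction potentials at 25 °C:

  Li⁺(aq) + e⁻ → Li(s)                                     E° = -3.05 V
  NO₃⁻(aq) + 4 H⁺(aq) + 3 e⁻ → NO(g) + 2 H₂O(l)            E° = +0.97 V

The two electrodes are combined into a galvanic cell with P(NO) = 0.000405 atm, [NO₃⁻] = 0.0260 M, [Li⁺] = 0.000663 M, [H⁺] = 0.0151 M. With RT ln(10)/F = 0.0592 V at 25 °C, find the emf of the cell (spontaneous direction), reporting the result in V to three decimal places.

+4.100 V

NO₃⁻/NO is the cathode (higher E°), Li⁺/Li the anode: E°cell = +0.97 − (-3.05) = +4.02 V, n = 3.
Overall: NO₃⁻(aq) + 4 H⁺(aq) + 3 Li(s) → NO(g) + 2 H₂O(l) + 3 Li⁺(aq)
Q = P(NO)·[Li⁺]^3 / ([NO₃⁻]·[H⁺]^4); log Q = -4.059.
E = E° − (0.0592/n) log Q = +4.02 − (0.0592/3)(-4.059) = +4.100 V.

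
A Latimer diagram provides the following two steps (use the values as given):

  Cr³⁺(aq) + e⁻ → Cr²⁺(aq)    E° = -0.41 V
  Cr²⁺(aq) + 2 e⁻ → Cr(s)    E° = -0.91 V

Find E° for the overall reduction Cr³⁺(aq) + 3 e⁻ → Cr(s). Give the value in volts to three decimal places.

Adding the free-energy changes (−nFE°) of the two steps gives −n₃FE°₃ = −n₁FE°₁ − n₂FE°₂.
E°₃ = (1×-0.41 + 2×-0.91) / 3 = (-2.230) / 3 = -0.743 V.

-0.743 V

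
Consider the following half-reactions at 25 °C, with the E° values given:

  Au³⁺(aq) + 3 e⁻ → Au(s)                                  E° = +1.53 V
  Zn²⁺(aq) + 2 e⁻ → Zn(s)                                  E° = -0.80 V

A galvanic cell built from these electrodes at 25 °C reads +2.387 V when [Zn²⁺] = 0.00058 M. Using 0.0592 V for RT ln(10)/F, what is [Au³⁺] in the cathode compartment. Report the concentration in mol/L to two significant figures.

Au³⁺/Au is the cathode, Zn²⁺/Zn the anode: E°cell = +2.33 V, n = 6.
Overall reaction: 2 Au³⁺(aq) + 3 Zn(s) → 2 Au(s) + 3 Zn²⁺(aq); Q = [Zn²⁺]^3/[Au³⁺]^2.
From E = E° − (0.0592/n) log Q: log Q = (E° − E)·n/0.0592 = (+2.33 − (+2.387))·6/0.0592 = -5.7770.
So 2·log[Au³⁺] = 3·log(0.00058) − log Q = -9.7097 − (-5.7770) = -3.9327; log[Au³⁺] = -3.9327 / 2 = -1.9664; [Au³⁺] = 10^(-1.9664) ≈ 0.011 M.

0.011 M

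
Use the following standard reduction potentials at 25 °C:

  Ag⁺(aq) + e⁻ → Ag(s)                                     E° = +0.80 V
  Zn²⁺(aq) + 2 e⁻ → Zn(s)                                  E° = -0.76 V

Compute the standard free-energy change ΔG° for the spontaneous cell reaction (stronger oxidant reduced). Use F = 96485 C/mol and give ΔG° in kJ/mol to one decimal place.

Ag⁺/Ag (E° = +0.80 V) is the cathode; Zn²⁺/Zn (E° = -0.76 V) is the anode, so E°cell = +1.56 V.
Balancing electrons gives n = 2 (lcm of 1 and 2).
ΔG° = −nFE° = −(2)(96485)(+1.56) = -301,033 J = -301.0 kJ/mol.

-301.0 kJ/mol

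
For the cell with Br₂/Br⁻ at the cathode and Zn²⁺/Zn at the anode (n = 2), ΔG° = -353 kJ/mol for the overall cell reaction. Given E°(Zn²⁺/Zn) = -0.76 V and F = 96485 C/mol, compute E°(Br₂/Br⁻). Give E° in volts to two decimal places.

+1.07 V

E°cell = −ΔG°/(nF) = −(-353×10³)/((2)(96485)) = +1.829 V.
Since Br₂/Br⁻ is the cathode and Zn²⁺/Zn the anode, E°cell = E°(Br₂/Br⁻) − E°(Zn²⁺/Zn).
So E°(Br₂/Br⁻) = E°cell + E°(Zn²⁺/Zn) = +1.829 + (-0.76) = +1.07 V.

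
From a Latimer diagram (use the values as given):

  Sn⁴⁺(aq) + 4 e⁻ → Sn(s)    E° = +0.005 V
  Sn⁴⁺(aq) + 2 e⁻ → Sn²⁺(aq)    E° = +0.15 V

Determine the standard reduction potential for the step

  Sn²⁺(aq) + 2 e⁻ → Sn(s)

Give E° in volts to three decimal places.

-0.140 V

Sequential free energies add, so n₃E°₃ = n₁E°₁ + n₂E°₂.
With n₃ = 4, and the known step contributing 2×(+0.15) V, the unknown satisfies 2·E° = 4×(+0.005) − 2×(+0.15) = -0.280.
E° = -0.280 / 2 = -0.140 V.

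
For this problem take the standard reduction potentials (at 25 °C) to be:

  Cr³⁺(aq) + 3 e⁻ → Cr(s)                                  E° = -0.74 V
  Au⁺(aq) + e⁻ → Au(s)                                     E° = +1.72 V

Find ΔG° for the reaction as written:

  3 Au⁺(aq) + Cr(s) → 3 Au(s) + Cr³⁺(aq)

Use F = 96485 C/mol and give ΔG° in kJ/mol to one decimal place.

As written, Au⁺/Au is reduced (cathode) and Cr³⁺/Cr is oxidised (anode), so E°cell = (+1.72) − (-0.74) = +2.46 V.
Balancing electrons gives n = 3.
ΔG° = −nFE° = −(3)(96485)(+2.46) = -712,059 J = -712.1 kJ/mol.

-712.1 kJ/mol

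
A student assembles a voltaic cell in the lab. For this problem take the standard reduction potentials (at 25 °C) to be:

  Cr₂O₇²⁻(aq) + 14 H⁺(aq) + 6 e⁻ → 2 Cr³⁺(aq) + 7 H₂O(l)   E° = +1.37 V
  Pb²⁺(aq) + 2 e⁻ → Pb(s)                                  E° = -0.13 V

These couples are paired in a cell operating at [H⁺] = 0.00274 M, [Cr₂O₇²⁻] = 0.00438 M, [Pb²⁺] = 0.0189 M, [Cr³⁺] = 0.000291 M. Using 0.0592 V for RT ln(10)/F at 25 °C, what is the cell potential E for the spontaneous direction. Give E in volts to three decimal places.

+1.244 V

Cr₂O₇²⁻/Cr³⁺ is the cathode (higher E°), Pb²⁺/Pb the anode: E°cell = +1.37 − (-0.13) = +1.50 V, n = 6.
Overall: Cr₂O₇²⁻(aq) + 14 H⁺(aq) + 3 Pb(s) → 2 Cr³⁺(aq) + 7 H₂O(l) + 3 Pb²⁺(aq)
Q = [Cr³⁺]^2·[Pb²⁺]^3 / ([Cr₂O₇²⁻]·[H⁺]^14); log Q = 25.987.
E = E° − (0.0592/n) log Q = +1.50 − (0.0592/6)(25.987) = +1.244 V.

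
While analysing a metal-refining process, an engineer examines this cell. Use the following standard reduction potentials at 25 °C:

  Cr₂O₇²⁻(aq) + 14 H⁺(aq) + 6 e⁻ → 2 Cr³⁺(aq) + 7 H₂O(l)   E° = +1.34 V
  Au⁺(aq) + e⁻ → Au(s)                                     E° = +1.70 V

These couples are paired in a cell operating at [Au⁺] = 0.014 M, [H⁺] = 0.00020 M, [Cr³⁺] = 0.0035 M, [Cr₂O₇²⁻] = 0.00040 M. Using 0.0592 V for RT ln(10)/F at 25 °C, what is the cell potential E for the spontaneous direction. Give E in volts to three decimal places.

+0.746 V

Au⁺/Au is the cathode (higher E°), Cr₂O₇²⁻/Cr³⁺ the anode: E°cell = +1.70 − (+1.34) = +0.36 V, n = 6.
Overall: 6 Au⁺(aq) + 2 Cr³⁺(aq) + 7 H₂O(l) → 6 Au(s) + Cr₂O₇²⁻(aq) + 14 H⁺(aq)
Q = [Cr₂O₇²⁻]·[H⁺]^14 / ([Au⁺]^6·[Cr³⁺]^2); log Q = -39.148.
E = E° − (0.0592/n) log Q = +0.36 − (0.0592/6)(-39.148) = +0.746 V.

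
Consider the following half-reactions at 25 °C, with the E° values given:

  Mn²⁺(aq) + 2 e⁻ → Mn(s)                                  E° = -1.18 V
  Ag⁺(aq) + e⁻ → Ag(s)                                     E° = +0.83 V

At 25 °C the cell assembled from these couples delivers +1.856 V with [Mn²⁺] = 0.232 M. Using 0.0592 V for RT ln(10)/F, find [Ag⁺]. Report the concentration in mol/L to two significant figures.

0.0012 M

Ag⁺/Ag is the cathode, Mn²⁺/Mn the anode: E°cell = +2.01 V, n = 2.
Overall reaction: 2 Ag⁺(aq) + Mn(s) → 2 Ag(s) + Mn²⁺(aq); Q = [Mn²⁺]^1/[Ag⁺]^2.
From E = E° − (0.0592/n) log Q: log Q = (E° − E)·n/0.0592 = (+2.01 − (+1.856))·2/0.0592 = 5.2027.
So 2·log[Ag⁺] = 1·log(0.232) − log Q = -0.6345 − (5.2027) = -5.8372; log[Ag⁺] = -5.8372 / 2 = -2.9186; [Ag⁺] = 10^(-2.9186) ≈ 0.0012 M.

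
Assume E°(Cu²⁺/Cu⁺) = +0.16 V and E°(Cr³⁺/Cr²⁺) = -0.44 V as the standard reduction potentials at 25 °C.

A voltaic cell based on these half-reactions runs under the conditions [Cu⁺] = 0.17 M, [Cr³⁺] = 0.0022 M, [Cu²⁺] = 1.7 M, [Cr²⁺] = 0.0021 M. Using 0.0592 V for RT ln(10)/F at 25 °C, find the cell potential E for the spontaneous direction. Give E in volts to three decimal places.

+0.658 V

Cu²⁺/Cu⁺ is the cathode (higher E°), Cr³⁺/Cr²⁺ the anode: E°cell = +0.16 − (-0.44) = +0.60 V, n = 1.
Overall: Cu²⁺(aq) + Cr²⁺(aq) → Cu⁺(aq) + Cr³⁺(aq)
Q = [Cu⁺]·[Cr³⁺] / ([Cu²⁺]·[Cr²⁺]); log Q = -0.980.
E = E° − (0.0592/n) log Q = +0.60 − (0.0592/1)(-0.980) = +0.658 V.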